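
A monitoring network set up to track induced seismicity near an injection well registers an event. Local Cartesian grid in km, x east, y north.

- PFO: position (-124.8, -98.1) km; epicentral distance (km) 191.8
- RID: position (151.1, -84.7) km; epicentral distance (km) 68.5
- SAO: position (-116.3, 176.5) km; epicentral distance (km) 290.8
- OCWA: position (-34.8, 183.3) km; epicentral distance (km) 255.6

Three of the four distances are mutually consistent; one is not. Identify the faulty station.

Solve using three stations at a time. Using PFO, SAO, OCWA (subtract circle equations pairwise → linear system) gives (x, y) ≈ (61.9, -53.4).
Distances from that point to each station vs reported:
  PFO: calculated 192.0 vs reported 191.8 → residual 0.2 km
  RID: calculated 94.5 vs reported 68.5 → residual 26.0 km
  SAO: calculated 290.9 vs reported 290.8 → residual 0.1 km
  OCWA: calculated 255.7 vs reported 255.6 → residual 0.1 km
PFO, SAO, OCWA are mutually consistent (residuals ≈ 0); RID is off by 26.0 km.

RID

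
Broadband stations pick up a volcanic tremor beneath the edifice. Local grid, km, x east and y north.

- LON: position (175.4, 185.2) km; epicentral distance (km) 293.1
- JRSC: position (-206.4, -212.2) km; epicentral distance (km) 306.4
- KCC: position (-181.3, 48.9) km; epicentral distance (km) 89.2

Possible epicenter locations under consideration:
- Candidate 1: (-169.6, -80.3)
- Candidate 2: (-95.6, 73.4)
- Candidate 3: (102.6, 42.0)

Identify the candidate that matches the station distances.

For each candidate, compare |candidate − station| to the reported distance:
Candidate 1: residuals LON 142.2, JRSC 169.5, KCC 40.5 → max 169.5 km
Candidate 2: residuals LON 0.1, JRSC 0.1, KCC 0.1 → max 0.1 km
Candidate 3: residuals LON 132.5, JRSC 93.7, KCC 194.8 → max 194.8 km
Only Candidate 2 has all residuals ≈ 0.

Candidate 2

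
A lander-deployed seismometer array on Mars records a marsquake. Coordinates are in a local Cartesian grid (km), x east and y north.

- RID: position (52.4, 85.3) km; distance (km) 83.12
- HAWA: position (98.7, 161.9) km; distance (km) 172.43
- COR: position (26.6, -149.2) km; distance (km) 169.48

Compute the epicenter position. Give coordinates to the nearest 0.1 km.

Circle about each station: (x − 52.4)² + (y − 85.3)² = 83.12²; (x − 98.7)² + (y − 161.9)² = 172.43²; (x − 26.6)² + (y + 149.2)² = 169.48².
Subtracting pairs of circle equations eliminates x²+y² and gives linear equations (the radical axes):
92.6 x + 153.2 y = 3108.28
-51.6 x − 469.0 y = -8868.19
Solving the 2×2 system: x ≈ 2.8, y ≈ 18.6 km.

(2.8, 18.6)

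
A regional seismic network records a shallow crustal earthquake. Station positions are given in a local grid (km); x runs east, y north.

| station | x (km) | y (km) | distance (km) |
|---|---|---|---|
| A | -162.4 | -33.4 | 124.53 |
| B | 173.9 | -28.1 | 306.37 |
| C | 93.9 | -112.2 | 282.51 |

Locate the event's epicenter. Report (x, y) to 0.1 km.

(-112.5, 80.7)

Circle about each station: (x + 162.4)² + (y + 33.4)² = 124.53²; (x − 173.9)² + (y + 28.1)² = 306.37²; (x − 93.9)² + (y + 112.2)² = 282.51².
Subtracting the A equation from the B and C equations removes the quadratic terms:
672.6 x + 10.6 y = -74813.36
512.6 x − 157.6 y = -70387.45
Solving the 2×2 system: x ≈ -112.5, y ≈ 80.7 km.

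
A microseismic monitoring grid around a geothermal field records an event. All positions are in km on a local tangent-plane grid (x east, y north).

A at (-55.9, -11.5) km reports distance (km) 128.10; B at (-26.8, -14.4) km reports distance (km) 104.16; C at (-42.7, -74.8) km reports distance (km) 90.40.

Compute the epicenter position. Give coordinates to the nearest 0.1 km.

Circle about each station: (x + 55.9)² + (y + 11.5)² = 128.10²; (x + 26.8)² + (y + 14.4)² = 104.16²; (x + 42.7)² + (y + 74.8)² = 90.40².
Subtracting the A equation from the B and C equations removes the quadratic terms:
58.2 x − 5.8 y = 3228.84
26.4 x − 126.6 y = 12398.72
Solving the 2×2 system: x ≈ 46.7, y ≈ -88.2 km.

46.7 km east, -88.2 km north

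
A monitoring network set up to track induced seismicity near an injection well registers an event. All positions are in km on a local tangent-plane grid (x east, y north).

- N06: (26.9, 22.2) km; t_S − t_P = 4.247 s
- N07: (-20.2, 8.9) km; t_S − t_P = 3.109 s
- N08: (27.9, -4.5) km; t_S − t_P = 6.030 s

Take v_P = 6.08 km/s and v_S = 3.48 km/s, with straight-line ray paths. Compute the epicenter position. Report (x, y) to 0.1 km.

-6.7 km east, 30.3 km north

Distance from S−P lag: d = Δt · v_P v_S / (v_P − v_S) = Δt · (6.08·3.48)/(6.08−3.48) ≈ 8.1378·Δt.
So d_N06 = 34.56, d_N07 = 25.30, d_N08 = 49.07 km.
Circle about each station: (x − 26.9)² + (y − 22.2)² = 34.56²; (x + 20.2)² + (y − 8.9)² = 25.30²; (x − 27.9)² + (y + 4.5)² = 49.07².
Subtracting the N06 equation from the N07 and N08 equations removes the quadratic terms:
-94.2 x − 26.6 y = -174.90
2.0 x − 53.4 y = -1631.26
Solving the 2×2 system: x ≈ -6.7, y ≈ 30.3 km.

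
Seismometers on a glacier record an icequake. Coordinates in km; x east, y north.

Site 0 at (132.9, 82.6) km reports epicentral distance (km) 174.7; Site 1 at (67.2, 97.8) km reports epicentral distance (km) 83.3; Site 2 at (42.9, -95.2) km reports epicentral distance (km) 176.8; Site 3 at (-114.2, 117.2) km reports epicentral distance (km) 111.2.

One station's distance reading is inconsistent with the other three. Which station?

Site 0

Solve using three stations at a time. Using Site 1, Site 2, Site 3 (subtract circle equations pairwise → linear system) gives (x, y) ≈ (-12.3, 72.8).
Distances from that point to each station vs reported:
  Site 0: calculated 145.5 vs reported 174.7 → residual 29.2 km
  Site 1: calculated 83.3 vs reported 83.3 → residual 0.0 km
  Site 2: calculated 176.8 vs reported 176.8 → residual 0.0 km
  Site 3: calculated 111.2 vs reported 111.2 → residual 0.0 km
Site 1, Site 2, Site 3 are mutually consistent (residuals ≈ 0); Site 0 is off by 29.2 km.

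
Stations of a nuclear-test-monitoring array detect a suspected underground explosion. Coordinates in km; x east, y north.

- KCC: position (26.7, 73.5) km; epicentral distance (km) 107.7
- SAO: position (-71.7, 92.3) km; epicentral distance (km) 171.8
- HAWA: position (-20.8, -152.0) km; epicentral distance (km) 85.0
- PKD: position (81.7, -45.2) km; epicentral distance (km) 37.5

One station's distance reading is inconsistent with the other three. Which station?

Solve using three stations at a time. Using KCC, SAO, PKD (subtract circle equations pairwise → linear system) gives (x, y) ≈ (46.5, -32.3).
Distances from that point to each station vs reported:
  KCC: calculated 107.7 vs reported 107.7 → residual 0.0 km
  SAO: calculated 171.8 vs reported 171.8 → residual 0.0 km
  HAWA: calculated 137.3 vs reported 85.0 → residual 52.3 km
  PKD: calculated 37.5 vs reported 37.5 → residual 0.0 km
KCC, SAO, PKD are mutually consistent (residuals ≈ 0); HAWA is off by 52.3 km.

HAWA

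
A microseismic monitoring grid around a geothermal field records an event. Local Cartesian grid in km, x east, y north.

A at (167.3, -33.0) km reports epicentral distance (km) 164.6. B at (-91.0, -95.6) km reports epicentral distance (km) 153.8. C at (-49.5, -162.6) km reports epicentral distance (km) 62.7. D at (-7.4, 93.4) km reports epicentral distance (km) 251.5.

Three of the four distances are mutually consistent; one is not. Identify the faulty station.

Solve using three stations at a time. Using A, B, D (subtract circle equations pairwise → linear system) gives (x, y) ≈ (52.5, -150.8).
Distances from that point to each station vs reported:
  A: calculated 164.5 vs reported 164.6 → residual 0.1 km
  B: calculated 153.7 vs reported 153.8 → residual 0.1 km
  C: calculated 102.6 vs reported 62.7 → residual 39.9 km
  D: calculated 251.5 vs reported 251.5 → residual 0.0 km
A, B, D are mutually consistent (residuals ≈ 0); C is off by 39.9 km.

C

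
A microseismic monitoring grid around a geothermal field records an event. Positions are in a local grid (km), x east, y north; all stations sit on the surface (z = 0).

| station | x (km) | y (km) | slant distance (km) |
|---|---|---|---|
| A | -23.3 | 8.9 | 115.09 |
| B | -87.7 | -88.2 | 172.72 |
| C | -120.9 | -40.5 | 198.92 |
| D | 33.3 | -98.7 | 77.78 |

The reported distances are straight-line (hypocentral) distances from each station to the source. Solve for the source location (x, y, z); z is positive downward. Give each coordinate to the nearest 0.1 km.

Each station gives a sphere (x−x_i)² + (y−y_i)² + z² = d_i² (stations at z=0).
Subtracting the A sphere from B and C: z² cancels, leaving linear equations in x and y:
-128.8 x − 194.2 y = -1738.06
-195.2 x − 98.8 y = -10688.50
Solving: x ≈ 75.608, y ≈ -41.196 km (keep extra digits for the depth step; rounded: 75.6, -41.2).
Then from the A sphere: z² = 115.09² − (x + 23.3)² − (y − 8.9)² with x = 75.608, y = -41.196, so z ≈ 30.876 ≈ 30.9 km.

(75.6, -41.2, 30.9)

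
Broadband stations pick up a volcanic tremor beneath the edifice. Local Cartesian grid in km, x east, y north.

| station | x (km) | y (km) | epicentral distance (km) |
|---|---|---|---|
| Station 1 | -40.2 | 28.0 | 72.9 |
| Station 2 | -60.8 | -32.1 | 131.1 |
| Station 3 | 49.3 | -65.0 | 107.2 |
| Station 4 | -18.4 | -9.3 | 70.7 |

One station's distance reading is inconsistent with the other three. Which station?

Solve using three stations at a time. Using Station 1, Station 3, Station 4 (subtract circle equations pairwise → linear system) gives (x, y) ≈ (31.5, 40.7).
Distances from that point to each station vs reported:
  Station 1: calculated 72.8 vs reported 72.9 → residual 0.1 km
  Station 2: calculated 117.5 vs reported 131.1 → residual 13.6 km
  Station 3: calculated 107.1 vs reported 107.2 → residual 0.1 km
  Station 4: calculated 70.6 vs reported 70.7 → residual 0.1 km
Station 1, Station 3, Station 4 are mutually consistent (residuals ≈ 0); Station 2 is off by 13.6 km.

Station 2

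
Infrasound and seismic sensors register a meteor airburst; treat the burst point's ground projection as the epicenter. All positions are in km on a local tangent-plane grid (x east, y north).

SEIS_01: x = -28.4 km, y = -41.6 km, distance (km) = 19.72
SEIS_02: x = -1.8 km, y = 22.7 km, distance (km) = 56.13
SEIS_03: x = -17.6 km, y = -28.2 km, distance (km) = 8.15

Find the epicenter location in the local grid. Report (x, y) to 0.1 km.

(-10.8, -32.7)

Circle about each station: (x + 28.4)² + (y + 41.6)² = 19.72²; (x + 1.8)² + (y − 22.7)² = 56.13²; (x + 17.6)² + (y + 28.2)² = 8.15².
Subtracting pairs of circle equations eliminates x²+y² and gives linear equations (the radical axes):
53.2 x + 128.6 y = -4780.29
21.6 x + 26.8 y = -1109.66
Solving the 2×2 system: x ≈ -10.8, y ≈ -32.7 km.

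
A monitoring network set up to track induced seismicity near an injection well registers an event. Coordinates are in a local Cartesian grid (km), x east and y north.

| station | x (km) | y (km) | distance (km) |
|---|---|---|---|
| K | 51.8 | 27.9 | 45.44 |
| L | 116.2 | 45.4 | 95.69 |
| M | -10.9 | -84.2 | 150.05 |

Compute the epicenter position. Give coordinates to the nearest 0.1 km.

Circle about each station: (x − 51.8)² + (y − 27.9)² = 45.44²; (x − 116.2)² + (y − 45.4)² = 95.69²; (x + 10.9)² + (y + 84.2)² = 150.05².
Subtracting pairs of circle equations eliminates x²+y² and gives linear equations (the radical axes):
128.8 x + 35.0 y = 5010.17
-125.4 x − 224.2 y = -16703.41
Solving the 2×2 system: x ≈ 22.0, y ≈ 62.2 km.

(22.0, 62.2)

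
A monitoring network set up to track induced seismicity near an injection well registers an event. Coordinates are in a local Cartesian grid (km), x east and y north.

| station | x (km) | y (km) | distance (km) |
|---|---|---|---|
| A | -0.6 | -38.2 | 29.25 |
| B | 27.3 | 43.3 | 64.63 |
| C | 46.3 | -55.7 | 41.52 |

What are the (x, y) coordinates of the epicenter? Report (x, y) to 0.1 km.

(23.2, -21.2)

Circle about each station: (x + 0.6)² + (y + 38.2)² = 29.25²; (x − 27.3)² + (y − 43.3)² = 64.63²; (x − 46.3)² + (y + 55.7)² = 41.52².
Subtracting the A equation from the B and C equations removes the quadratic terms:
55.8 x + 163.0 y = -2160.89
93.8 x − 35.0 y = 2918.23
Solving the 2×2 system: x ≈ 23.2, y ≈ -21.2 km.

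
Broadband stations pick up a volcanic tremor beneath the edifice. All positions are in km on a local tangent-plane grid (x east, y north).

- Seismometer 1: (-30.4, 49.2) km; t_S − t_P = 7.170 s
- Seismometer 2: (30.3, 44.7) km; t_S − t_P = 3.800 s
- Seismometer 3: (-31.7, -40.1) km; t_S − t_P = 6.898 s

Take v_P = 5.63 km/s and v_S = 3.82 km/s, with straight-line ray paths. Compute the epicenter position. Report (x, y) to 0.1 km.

x ≈ 39.5 km, y ≈ 0.5 km

Distance from S−P lag: d = Δt · v_P v_S / (v_P − v_S) = Δt · (5.63·3.82)/(5.63−3.82) ≈ 11.8821·Δt.
So d_Seismometer 1 = 85.19, d_Seismometer 2 = 45.15, d_Seismometer 3 = 81.96 km.
Circle about each station: (x + 30.4)² + (y − 49.2)² = 85.19²; (x − 30.3)² + (y − 44.7)² = 45.15²; (x + 31.7)² + (y + 40.1)² = 81.96².
Subtracting the Seismometer 1 equation from the Seismometer 2 and Seismometer 3 equations removes the quadratic terms:
121.4 x − 9.0 y = 4790.19
-2.6 x − 178.6 y = -192.01
Solving the 2×2 system: x ≈ 39.5, y ≈ 0.5 km.
Check against Seismometer 1 (with the unrounded x, y): √((x + 30.4)²+(y − 49.2)²) = 85.19 ≈ 85.19 km. ✓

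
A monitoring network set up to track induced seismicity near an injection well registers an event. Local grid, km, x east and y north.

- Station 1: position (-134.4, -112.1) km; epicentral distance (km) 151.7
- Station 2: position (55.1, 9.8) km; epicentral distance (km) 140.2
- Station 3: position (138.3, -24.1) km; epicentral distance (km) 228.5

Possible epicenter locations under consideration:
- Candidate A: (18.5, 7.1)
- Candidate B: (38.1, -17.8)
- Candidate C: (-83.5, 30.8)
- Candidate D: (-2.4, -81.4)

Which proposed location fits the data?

Candidate C

For each candidate, compare |candidate − station| to the reported distance:
Candidate A: residuals Station 1 42.2, Station 2 103.5, Station 3 104.7 → max 104.7 km
Candidate B: residuals Station 1 44.9, Station 2 107.8, Station 3 128.1 → max 128.1 km
Candidate C: residuals Station 1 0.0, Station 2 0.0, Station 3 0.0 → max 0.0 km
Candidate D: residuals Station 1 16.2, Station 2 32.4, Station 3 76.6 → max 76.6 km
Only Candidate C has all residuals ≈ 0.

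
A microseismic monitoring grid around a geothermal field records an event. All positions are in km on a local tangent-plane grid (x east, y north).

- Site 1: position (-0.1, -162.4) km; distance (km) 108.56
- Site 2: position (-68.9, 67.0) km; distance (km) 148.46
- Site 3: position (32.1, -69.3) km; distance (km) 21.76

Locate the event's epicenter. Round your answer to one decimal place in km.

Circle about each station: (x + 0.1)² + (y + 162.4)² = 108.56²; (x + 68.9)² + (y − 67.0)² = 148.46²; (x − 32.1)² + (y + 69.3)² = 21.76².
Subtracting the Site 1 equation from the Site 2 and Site 3 equations removes the quadratic terms:
-137.6 x + 458.8 y = -27392.66
64.4 x + 186.2 y = -9229.09
Solving the 2×2 system: x ≈ 15.7, y ≈ -55.0 km.
Check against Site 1 (with the unrounded x, y): √((x + 0.1)²+(y + 162.4)²) = 108.56 ≈ 108.56 km. ✓

15.7 km east, -55.0 km north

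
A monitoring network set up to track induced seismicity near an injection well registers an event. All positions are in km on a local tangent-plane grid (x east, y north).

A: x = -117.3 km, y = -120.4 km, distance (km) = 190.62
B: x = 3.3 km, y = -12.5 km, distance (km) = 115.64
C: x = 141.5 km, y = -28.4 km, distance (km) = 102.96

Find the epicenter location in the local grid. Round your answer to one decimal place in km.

Circle about each station: (x + 117.3)² + (y + 120.4)² = 190.62²; (x − 3.3)² + (y + 12.5)² = 115.64²; (x − 141.5)² + (y + 28.4)² = 102.96².
Subtracting the A equation from the B and C equations removes the quadratic terms:
241.2 x + 215.8 y = -5124.94
517.6 x + 184.0 y = 18308.58
Solving the 2×2 system: x ≈ 72.7, y ≈ -105.0 km.

x ≈ 72.7 km, y ≈ -105.0 km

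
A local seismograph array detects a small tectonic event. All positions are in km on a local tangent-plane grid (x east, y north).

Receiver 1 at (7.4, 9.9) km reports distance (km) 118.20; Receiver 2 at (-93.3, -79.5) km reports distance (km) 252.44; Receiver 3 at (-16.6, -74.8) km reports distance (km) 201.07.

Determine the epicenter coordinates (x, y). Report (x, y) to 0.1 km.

Circle about each station: (x − 7.4)² + (y − 9.9)² = 118.20²; (x + 93.3)² + (y + 79.5)² = 252.44²; (x + 16.6)² + (y + 74.8)² = 201.07².
Subtracting pairs of circle equations eliminates x²+y² and gives linear equations (the radical axes):
-201.4 x − 178.8 y = -34882.34
-48.0 x − 169.4 y = -20740.07
Solving the 2×2 system: x ≈ 86.2, y ≈ 98.0 km.

86.2 km east, 98.0 km north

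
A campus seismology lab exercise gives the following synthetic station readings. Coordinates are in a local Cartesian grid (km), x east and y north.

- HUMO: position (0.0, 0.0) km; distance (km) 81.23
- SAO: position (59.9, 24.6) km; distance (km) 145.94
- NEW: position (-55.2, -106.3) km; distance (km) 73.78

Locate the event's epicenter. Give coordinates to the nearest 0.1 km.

Circle about each station: x² + y² = 81.23²; (x − 59.9)² + (y − 24.6)² = 145.94²; (x + 55.2)² + (y + 106.3)² = 73.78².
Subtracting the HUMO equation from the SAO and NEW equations removes the quadratic terms:
119.8 x + 49.2 y = -10507.00
-110.4 x − 212.6 y = 15501.55
Solving the 2×2 system: x ≈ -73.4, y ≈ -34.8 km.

x ≈ -73.4 km, y ≈ -34.8 km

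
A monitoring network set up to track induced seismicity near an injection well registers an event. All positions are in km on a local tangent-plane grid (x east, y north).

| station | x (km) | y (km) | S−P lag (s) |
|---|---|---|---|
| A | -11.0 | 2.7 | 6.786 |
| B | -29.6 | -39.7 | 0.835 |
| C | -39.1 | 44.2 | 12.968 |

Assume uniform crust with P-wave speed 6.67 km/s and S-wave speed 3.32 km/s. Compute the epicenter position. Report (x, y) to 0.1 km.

x ≈ -24.1 km, y ≈ -40.2 km

Distance from S−P lag: d = Δt · v_P v_S / (v_P − v_S) = Δt · (6.67·3.32)/(6.67−3.32) ≈ 6.6103·Δt.
So d_A = 44.86, d_B = 5.52, d_C = 85.72 km.
Circle about each station: (x + 11.0)² + (y − 2.7)² = 44.86²; (x + 29.6)² + (y + 39.7)² = 5.52²; (x + 39.1)² + (y − 44.2)² = 85.72².
Subtracting pairs of circle equations eliminates x²+y² and gives linear equations (the radical axes):
-37.2 x − 84.8 y = 4305.91
-56.2 x + 83.0 y = -1981.34
Solving the 2×2 system: x ≈ -24.1, y ≈ -40.2 km.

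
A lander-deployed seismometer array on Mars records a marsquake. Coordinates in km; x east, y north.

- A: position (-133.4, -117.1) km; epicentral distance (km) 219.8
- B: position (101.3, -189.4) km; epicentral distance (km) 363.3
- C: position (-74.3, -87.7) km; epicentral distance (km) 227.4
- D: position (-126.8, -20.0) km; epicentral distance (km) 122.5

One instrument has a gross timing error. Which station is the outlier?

C

Solve using three stations at a time. Using A, B, D (subtract circle equations pairwise → linear system) gives (x, y) ≈ (-115.7, 102.0).
Distances from that point to each station vs reported:
  A: calculated 219.8 vs reported 219.8 → residual 0.0 km
  B: calculated 363.3 vs reported 363.3 → residual 0.0 km
  C: calculated 194.1 vs reported 227.4 → residual 33.3 km
  D: calculated 122.5 vs reported 122.5 → residual 0.0 km
A, B, D are mutually consistent (residuals ≈ 0); C is off by 33.3 km.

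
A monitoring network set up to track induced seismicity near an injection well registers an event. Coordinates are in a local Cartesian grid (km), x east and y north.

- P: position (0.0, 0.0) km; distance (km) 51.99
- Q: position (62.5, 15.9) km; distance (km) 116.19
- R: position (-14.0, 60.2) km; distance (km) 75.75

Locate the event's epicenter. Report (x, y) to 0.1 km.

Circle about each station: x² + y² = 51.99²; (x − 62.5)² + (y − 15.9)² = 116.19²; (x + 14.0)² + (y − 60.2)² = 75.75².
Subtracting the P equation from the Q and R equations removes the quadratic terms:
125.0 x + 31.8 y = -6638.10
-28.0 x + 120.4 y = 784.94
Solving the 2×2 system: x ≈ -51.7, y ≈ -5.5 km.

x ≈ -51.7 km, y ≈ -5.5 km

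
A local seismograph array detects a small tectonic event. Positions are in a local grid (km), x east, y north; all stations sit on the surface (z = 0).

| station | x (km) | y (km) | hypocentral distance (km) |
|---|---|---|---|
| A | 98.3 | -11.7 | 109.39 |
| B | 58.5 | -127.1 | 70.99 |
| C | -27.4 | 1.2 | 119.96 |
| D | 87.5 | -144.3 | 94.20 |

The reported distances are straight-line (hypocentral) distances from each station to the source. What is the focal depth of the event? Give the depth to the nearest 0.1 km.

53.0 km

Each station gives a sphere (x−x_i)² + (y−y_i)² + z² = d_i² (stations at z=0).
Subtracting the A sphere from B and C: z² cancels, leaving linear equations in x and y:
-79.6 x − 230.8 y = 16703.47
-251.4 x + 25.8 y = -11471.81
Solving: x ≈ 36.899, y ≈ -85.098 km (keep extra digits for the depth step; rounded: 36.9, -85.1).
Then from the A sphere: z² = 109.39² − (x − 98.3)² − (y + 11.7)² with x = 36.899, y = -85.098, so z ≈ 52.998 ≈ 53.0 km.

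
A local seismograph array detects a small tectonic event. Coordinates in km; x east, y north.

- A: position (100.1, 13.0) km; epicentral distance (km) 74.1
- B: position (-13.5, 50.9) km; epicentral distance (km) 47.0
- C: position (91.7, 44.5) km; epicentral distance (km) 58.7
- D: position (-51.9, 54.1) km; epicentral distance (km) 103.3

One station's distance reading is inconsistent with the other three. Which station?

Solve using three stations at a time. Using A, B, C (subtract circle equations pairwise → linear system) gives (x, y) ≈ (33.0, 44.4).
Distances from that point to each station vs reported:
  A: calculated 74.1 vs reported 74.1 → residual 0.0 km
  B: calculated 47.0 vs reported 47.0 → residual 0.0 km
  C: calculated 58.7 vs reported 58.7 → residual 0.0 km
  D: calculated 85.5 vs reported 103.3 → residual 17.8 km
A, B, C are mutually consistent (residuals ≈ 0); D is off by 17.8 km.

D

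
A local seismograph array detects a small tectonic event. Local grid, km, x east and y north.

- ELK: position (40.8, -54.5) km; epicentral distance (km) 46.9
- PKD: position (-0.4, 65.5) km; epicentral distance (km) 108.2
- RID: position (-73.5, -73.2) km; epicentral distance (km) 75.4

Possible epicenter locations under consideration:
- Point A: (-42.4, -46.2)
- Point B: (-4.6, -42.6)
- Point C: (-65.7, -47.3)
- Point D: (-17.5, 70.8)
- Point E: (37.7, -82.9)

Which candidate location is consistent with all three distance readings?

For each candidate, compare |candidate − station| to the reported distance:
Point A: residuals ELK 36.7, PKD 11.1, RID 34.2 → max 36.7 km
Point B: residuals ELK 0.0, PKD 0.0, RID 0.0 → max 0.0 km
Point C: residuals ELK 59.8, PKD 22.1, RID 48.4 → max 59.8 km
Point D: residuals ELK 91.3, PKD 90.3, RID 79.1 → max 91.3 km
Point E: residuals ELK 18.3, PKD 45.0, RID 36.2 → max 45.0 km
Only Point B has all residuals ≈ 0.

Point B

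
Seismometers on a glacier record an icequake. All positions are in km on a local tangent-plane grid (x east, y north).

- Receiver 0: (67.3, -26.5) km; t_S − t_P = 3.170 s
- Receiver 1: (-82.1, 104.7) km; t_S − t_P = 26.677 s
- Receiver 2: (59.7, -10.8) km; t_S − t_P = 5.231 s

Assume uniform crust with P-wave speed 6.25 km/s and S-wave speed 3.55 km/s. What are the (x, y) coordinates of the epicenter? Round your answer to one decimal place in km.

(70.9, -52.3)

Distance from S−P lag: d = Δt · v_P v_S / (v_P − v_S) = Δt · (6.25·3.55)/(6.25−3.55) ≈ 8.2176·Δt.
So d_Receiver 0 = 26.05, d_Receiver 1 = 219.22, d_Receiver 2 = 42.99 km.
Circle about each station: (x − 67.3)² + (y + 26.5)² = 26.05²; (x + 82.1)² + (y − 104.7)² = 219.22²; (x − 59.7)² + (y + 10.8)² = 42.99².
Subtracting the Receiver 0 equation from the Receiver 1 and Receiver 2 equations removes the quadratic terms:
-298.8 x + 262.4 y = -34907.85
-15.2 x + 31.4 y = -2720.35
Solving the 2×2 system: x ≈ 70.9, y ≈ -52.3 km.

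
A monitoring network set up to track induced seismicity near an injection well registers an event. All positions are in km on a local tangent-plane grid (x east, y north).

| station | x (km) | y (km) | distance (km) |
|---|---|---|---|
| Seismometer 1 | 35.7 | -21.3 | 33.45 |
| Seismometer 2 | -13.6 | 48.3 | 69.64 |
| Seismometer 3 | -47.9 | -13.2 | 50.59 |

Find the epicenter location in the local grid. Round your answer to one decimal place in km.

2.3 km east, -19.5 km north

Circle about each station: (x − 35.7)² + (y + 21.3)² = 33.45²; (x + 13.6)² + (y − 48.3)² = 69.64²; (x + 47.9)² + (y + 13.2)² = 50.59².
Subtracting the Seismometer 1 equation from the Seismometer 2 and Seismometer 3 equations removes the quadratic terms:
-98.6 x + 139.2 y = -2941.16
-167.2 x + 16.2 y = -699.98
Solving the 2×2 system: x ≈ 2.3, y ≈ -19.5 km.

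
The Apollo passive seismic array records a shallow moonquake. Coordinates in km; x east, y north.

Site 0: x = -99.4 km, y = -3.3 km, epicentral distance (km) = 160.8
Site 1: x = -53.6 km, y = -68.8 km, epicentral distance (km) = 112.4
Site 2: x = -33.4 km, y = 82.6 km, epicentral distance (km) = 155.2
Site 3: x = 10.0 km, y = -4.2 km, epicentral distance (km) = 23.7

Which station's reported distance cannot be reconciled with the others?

Solve using three stations at a time. Using Site 0, Site 1, Site 2 (subtract circle equations pairwise → linear system) gives (x, y) ≈ (56.2, -44.2).
Distances from that point to each station vs reported:
  Site 0: calculated 160.9 vs reported 160.8 → residual 0.1 km
  Site 1: calculated 112.5 vs reported 112.4 → residual 0.1 km
  Site 2: calculated 155.3 vs reported 155.2 → residual 0.1 km
  Site 3: calculated 61.1 vs reported 23.7 → residual 37.4 km
Site 0, Site 1, Site 2 are mutually consistent (residuals ≈ 0); Site 3 is off by 37.4 km.

Site 3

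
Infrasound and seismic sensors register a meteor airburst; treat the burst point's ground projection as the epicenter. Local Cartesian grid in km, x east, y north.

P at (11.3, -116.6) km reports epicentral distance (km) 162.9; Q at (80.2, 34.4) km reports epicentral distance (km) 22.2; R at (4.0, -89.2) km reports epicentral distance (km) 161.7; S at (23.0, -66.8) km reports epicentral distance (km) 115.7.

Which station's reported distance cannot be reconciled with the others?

R

Solve using three stations at a time. Using P, Q, S (subtract circle equations pairwise → linear system) gives (x, y) ≈ (97.8, 21.4).
Distances from that point to each station vs reported:
  P: calculated 162.9 vs reported 162.9 → residual 0.0 km
  Q: calculated 21.9 vs reported 22.2 → residual 0.3 km
  R: calculated 145.0 vs reported 161.7 → residual 16.7 km
  S: calculated 115.6 vs reported 115.7 → residual 0.1 km
P, Q, S are mutually consistent (residuals ≈ 0); R is off by 16.7 km.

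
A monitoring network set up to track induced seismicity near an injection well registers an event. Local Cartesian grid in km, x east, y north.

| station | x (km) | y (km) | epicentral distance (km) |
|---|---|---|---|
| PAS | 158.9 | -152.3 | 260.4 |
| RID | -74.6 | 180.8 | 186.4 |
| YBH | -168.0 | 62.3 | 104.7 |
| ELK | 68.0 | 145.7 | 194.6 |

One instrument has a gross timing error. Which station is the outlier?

YBH

Solve using three stations at a time. Using PAS, RID, ELK (subtract circle equations pairwise → linear system) gives (x, y) ≈ (-55.6, -4.6).
Distances from that point to each station vs reported:
  PAS: calculated 260.4 vs reported 260.4 → residual 0.0 km
  RID: calculated 186.4 vs reported 186.4 → residual 0.0 km
  YBH: calculated 130.8 vs reported 104.7 → residual 26.1 km
  ELK: calculated 194.6 vs reported 194.6 → residual 0.0 km
PAS, RID, ELK are mutually consistent (residuals ≈ 0); YBH is off by 26.1 km.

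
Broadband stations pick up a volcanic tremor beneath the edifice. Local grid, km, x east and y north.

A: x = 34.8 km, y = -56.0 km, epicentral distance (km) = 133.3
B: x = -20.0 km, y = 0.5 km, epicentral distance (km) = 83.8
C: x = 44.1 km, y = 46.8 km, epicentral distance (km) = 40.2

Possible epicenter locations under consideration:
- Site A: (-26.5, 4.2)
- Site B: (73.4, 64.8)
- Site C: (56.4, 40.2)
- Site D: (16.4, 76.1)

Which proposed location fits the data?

For each candidate, compare |candidate − station| to the reported distance:
Site A: residuals A 47.4, B 76.3, C 42.3 → max 76.3 km
Site B: residuals A 6.5, B 29.6, C 5.8 → max 29.6 km
Site C: residuals A 34.7, B 2.3, C 26.2 → max 34.7 km
Site D: residuals A 0.1, B 0.1, C 0.1 → max 0.1 km
Only Site D has all residuals ≈ 0.

Site D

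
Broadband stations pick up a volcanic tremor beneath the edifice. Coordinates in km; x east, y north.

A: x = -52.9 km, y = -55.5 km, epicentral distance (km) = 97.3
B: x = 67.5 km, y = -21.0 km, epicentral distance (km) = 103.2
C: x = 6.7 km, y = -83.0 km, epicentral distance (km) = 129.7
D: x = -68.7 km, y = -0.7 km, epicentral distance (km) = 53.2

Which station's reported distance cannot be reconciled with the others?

Solve using three stations at a time. Using A, C, D (subtract circle equations pairwise → linear system) gives (x, y) ≈ (-34.4, 40.1).
Distances from that point to each station vs reported:
  A: calculated 97.4 vs reported 97.3 → residual 0.1 km
  B: calculated 118.8 vs reported 103.2 → residual 15.6 km
  C: calculated 129.7 vs reported 129.7 → residual 0.0 km
  D: calculated 53.3 vs reported 53.2 → residual 0.1 km
A, C, D are mutually consistent (residuals ≈ 0); B is off by 15.6 km.

B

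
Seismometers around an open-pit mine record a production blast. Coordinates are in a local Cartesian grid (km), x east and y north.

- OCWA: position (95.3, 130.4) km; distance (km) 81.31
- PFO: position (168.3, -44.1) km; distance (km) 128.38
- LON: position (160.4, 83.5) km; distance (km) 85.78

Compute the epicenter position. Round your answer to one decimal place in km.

81.3 km east, 50.3 km north

Circle about each station: (x − 95.3)² + (y − 130.4)² = 81.31²; (x − 168.3)² + (y + 44.1)² = 128.38²; (x − 160.4)² + (y − 83.5)² = 85.78².
Subtracting the OCWA equation from the PFO and LON equations removes the quadratic terms:
146.0 x − 349.0 y = -5686.66
130.2 x − 93.8 y = 5867.27
Solving the 2×2 system: x ≈ 81.3, y ≈ 50.3 km.
Check against OCWA (with the unrounded x, y): √((x − 95.3)²+(y − 130.4)²) = 81.31 ≈ 81.31 km. ✓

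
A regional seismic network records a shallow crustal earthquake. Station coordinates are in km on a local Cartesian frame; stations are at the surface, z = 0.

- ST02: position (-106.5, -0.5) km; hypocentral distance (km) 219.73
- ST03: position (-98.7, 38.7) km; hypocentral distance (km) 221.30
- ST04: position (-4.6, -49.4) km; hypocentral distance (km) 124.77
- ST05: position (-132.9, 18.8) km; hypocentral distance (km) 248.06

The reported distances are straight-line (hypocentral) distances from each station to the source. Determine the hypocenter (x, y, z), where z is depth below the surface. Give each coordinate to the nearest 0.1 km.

Each station gives a sphere (x−x_i)² + (y−y_i)² + z² = d_i² (stations at z=0).
Subtracting the ST02 sphere from ST03 and ST04: z² cancels, leaving linear equations in x and y:
15.6 x + 78.4 y = -795.54
203.8 x − 97.8 y = 23832.74
Solving: x ≈ 102.304, y ≈ -30.504 km (keep extra digits for the depth step; rounded: 102.3, -30.5).
Then from the ST02 sphere: z² = 219.73² − (x + 106.5)² − (y + 0.5)² with x = 102.304, y = -30.504, so z ≈ 61.497 ≈ 61.5 km.
Check against ST05 (with the unrounded solution): distance 248.06 ≈ 248.06 km. ✓

(102.3, -30.5, 61.5)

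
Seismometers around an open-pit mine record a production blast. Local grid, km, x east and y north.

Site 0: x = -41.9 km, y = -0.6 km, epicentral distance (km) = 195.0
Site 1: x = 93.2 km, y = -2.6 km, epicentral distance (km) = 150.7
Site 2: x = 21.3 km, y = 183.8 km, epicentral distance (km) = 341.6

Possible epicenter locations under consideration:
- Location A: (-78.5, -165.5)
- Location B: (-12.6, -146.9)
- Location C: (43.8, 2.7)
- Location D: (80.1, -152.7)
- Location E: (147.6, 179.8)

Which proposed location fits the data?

Location D

For each candidate, compare |candidate − station| to the reported distance:
Location A: residuals Site 0 26.1, Site 1 86.0, Site 2 21.7 → max 86.0 km
Location B: residuals Site 0 45.8, Site 1 28.2, Site 2 9.2 → max 45.8 km
Location C: residuals Site 0 109.2, Site 1 101.0, Site 2 159.1 → max 159.1 km
Location D: residuals Site 0 0.0, Site 1 0.0, Site 2 0.0 → max 0.0 km
Location E: residuals Site 0 66.6, Site 1 39.6, Site 2 215.2 → max 215.2 km
Only Location D has all residuals ≈ 0.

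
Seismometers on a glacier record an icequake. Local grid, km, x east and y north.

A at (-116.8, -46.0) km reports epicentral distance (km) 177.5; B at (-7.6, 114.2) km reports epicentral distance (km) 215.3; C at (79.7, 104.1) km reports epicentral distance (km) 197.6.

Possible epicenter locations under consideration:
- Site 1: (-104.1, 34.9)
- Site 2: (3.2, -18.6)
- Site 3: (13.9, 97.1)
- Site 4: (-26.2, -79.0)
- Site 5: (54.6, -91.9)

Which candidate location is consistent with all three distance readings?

For each candidate, compare |candidate − station| to the reported distance:
Site 1: residuals A 95.6, B 90.4, C 1.2 → max 95.6 km
Site 2: residuals A 54.4, B 82.1, C 53.0 → max 82.1 km
Site 3: residuals A 16.3, B 187.8, C 131.4 → max 187.8 km
Site 4: residuals A 81.1, B 21.2, C 13.9 → max 81.1 km
Site 5: residuals A 0.1, B 0.0, C 0.0 → max 0.1 km
Only Site 5 has all residuals ≈ 0.

Site 5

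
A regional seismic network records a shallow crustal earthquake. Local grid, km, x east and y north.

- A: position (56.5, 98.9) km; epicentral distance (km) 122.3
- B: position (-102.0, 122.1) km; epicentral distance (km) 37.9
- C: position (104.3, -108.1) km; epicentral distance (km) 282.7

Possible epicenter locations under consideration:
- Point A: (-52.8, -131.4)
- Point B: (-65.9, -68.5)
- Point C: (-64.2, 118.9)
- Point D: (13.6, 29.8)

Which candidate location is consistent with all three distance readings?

For each candidate, compare |candidate − station| to the reported distance:
Point A: residuals A 132.6, B 220.3, C 123.9 → max 220.3 km
Point B: residuals A 85.1, B 156.1, C 108.0 → max 156.1 km
Point C: residuals A 0.0, B 0.0, C 0.0 → max 0.0 km
Point D: residuals A 41.0, B 110.0, C 117.6 → max 117.6 km
Only Point C has all residuals ≈ 0.

Point C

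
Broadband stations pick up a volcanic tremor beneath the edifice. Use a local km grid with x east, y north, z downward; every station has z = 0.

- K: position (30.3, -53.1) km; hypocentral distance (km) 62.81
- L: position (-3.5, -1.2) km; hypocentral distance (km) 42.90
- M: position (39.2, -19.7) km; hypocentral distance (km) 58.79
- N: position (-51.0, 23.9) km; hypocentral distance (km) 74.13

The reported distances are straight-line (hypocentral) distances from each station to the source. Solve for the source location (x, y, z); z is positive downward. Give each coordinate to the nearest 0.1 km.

Each station gives a sphere (x−x_i)² + (y−y_i)² + z² = d_i² (stations at z=0).
Subtracting the K sphere from L and M: z² cancels, leaving linear equations in x and y:
-67.6 x + 103.8 y = -1619.32
17.8 x + 66.8 y = -1324.14
Solving: x ≈ -4.601, y ≈ -18.597 km (keep extra digits for the depth step; rounded: -4.6, -18.6).
Then from the K sphere: z² = 62.81² − (x − 30.3)² − (y + 53.1)² with x = -4.601, y = -18.597, so z ≈ 39.199 ≈ 39.2 km.
Check against N (with the unrounded solution): distance 74.13 ≈ 74.13 km. ✓

(-4.6, -18.6, 39.2)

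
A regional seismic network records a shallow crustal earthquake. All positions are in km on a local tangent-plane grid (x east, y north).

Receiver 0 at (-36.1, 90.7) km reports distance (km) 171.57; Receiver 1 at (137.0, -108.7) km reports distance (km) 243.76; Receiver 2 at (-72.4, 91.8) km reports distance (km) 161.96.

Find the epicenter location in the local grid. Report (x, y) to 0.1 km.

Circle about each station: (x + 36.1)² + (y − 90.7)² = 171.57²; (x − 137.0)² + (y + 108.7)² = 243.76²; (x + 72.4)² + (y − 91.8)² = 161.96².
Subtracting the Receiver 0 equation from the Receiver 1 and Receiver 2 equations removes the quadratic terms:
346.2 x − 398.8 y = -8927.68
-72.6 x + 2.2 y = 7344.52
Solving the 2×2 system: x ≈ -103.2, y ≈ -67.2 km.

-103.2 km east, -67.2 km north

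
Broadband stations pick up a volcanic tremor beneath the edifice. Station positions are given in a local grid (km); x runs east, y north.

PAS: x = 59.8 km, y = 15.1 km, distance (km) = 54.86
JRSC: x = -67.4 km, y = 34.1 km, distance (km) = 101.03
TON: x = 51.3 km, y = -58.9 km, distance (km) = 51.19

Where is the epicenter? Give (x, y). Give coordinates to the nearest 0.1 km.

Circle about each station: (x − 59.8)² + (y − 15.1)² = 54.86²; (x + 67.4)² + (y − 34.1)² = 101.03²; (x − 51.3)² + (y + 58.9)² = 51.19².
Subtracting the PAS equation from the JRSC and TON equations removes the quadratic terms:
-254.4 x + 38.0 y = -5295.92
-17.0 x − 148.0 y = 2686.05
Solving the 2×2 system: x ≈ 17.8, y ≈ -20.2 km.

17.8 km east, -20.2 km north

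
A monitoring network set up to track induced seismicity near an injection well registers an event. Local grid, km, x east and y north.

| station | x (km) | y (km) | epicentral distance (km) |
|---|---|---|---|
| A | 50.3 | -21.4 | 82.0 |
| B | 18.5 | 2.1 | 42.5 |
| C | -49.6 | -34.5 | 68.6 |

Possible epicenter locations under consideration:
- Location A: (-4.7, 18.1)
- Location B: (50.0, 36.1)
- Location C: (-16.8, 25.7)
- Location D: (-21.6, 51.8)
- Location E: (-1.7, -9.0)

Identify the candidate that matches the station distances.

Location C

For each candidate, compare |candidate − station| to the reported distance:
Location A: residuals A 14.3, B 14.3, C 0.6 → max 14.3 km
Location B: residuals A 24.5, B 3.8, C 53.5 → max 53.5 km
Location C: residuals A 0.0, B 0.0, C 0.0 → max 0.0 km
Location D: residuals A 20.6, B 21.4, C 22.1 → max 22.1 km
Location E: residuals A 28.5, B 19.5, C 14.3 → max 28.5 km
Only Location C has all residuals ≈ 0.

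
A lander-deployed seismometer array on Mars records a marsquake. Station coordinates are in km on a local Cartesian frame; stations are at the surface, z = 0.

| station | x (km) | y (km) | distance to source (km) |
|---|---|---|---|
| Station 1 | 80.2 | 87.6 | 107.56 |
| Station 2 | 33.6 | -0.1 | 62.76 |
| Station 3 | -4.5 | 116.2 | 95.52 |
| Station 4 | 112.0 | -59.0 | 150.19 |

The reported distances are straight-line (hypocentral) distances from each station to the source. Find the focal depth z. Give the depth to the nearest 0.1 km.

Each station gives a sphere (x−x_i)² + (y−y_i)² + z² = d_i² (stations at z=0).
Subtracting the Station 1 sphere from Station 2 and Station 3: z² cancels, leaving linear equations in x and y:
-93.2 x − 175.4 y = -5346.49
-169.4 x + 57.2 y = 1861.97
Solving: x ≈ -0.593, y ≈ 30.797 km (keep extra digits for the depth step; rounded: -0.6, 30.8).
Then from the Station 1 sphere: z² = 107.56² − (x − 80.2)² − (y − 87.6)² with x = -0.593, y = 30.797, so z ≈ 42.604 ≈ 42.6 km.

z ≈ 42.6 km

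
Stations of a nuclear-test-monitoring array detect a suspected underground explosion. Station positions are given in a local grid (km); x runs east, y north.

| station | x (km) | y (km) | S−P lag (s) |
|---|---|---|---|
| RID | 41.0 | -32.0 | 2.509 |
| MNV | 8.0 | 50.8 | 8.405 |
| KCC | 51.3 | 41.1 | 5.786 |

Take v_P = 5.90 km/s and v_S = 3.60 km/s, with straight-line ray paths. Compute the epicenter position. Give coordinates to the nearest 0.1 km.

53.2 km east, -12.3 km north

Distance from S−P lag: d = Δt · v_P v_S / (v_P − v_S) = Δt · (5.90·3.60)/(5.90−3.60) ≈ 9.2348·Δt.
So d_RID = 23.17, d_MNV = 77.62, d_KCC = 53.43 km.
Circle about each station: (x − 41.0)² + (y + 32.0)² = 23.17²; (x − 8.0)² + (y − 50.8)² = 77.62²; (x − 51.3)² + (y − 41.1)² = 53.43².
Subtracting the RID equation from the MNV and KCC equations removes the quadratic terms:
-66.0 x + 165.6 y = -5548.38
20.6 x + 146.2 y = -702.02
Solving the 2×2 system: x ≈ 53.2, y ≈ -12.3 km.
Check against RID (with the unrounded x, y): √((x − 41.0)²+(y + 32.0)²) = 23.18 ≈ 23.17 km. ✓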